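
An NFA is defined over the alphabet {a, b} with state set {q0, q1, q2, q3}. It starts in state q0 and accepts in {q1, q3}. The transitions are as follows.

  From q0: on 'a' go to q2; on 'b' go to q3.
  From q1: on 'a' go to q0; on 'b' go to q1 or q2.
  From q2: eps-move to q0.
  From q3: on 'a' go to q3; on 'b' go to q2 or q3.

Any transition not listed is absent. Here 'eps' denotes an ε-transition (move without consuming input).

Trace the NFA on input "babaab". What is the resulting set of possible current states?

{q0, q2, q3}

Start in {q0}.
Read 'b': {q0} → {q3}.
Read 'a': {q3} → {q3}.
Read 'b': {q3} → {q0, q2, q3}.
Read 'a': {q0, q2, q3} → {q0, q2, q3}.
Read 'a': {q0, q2, q3} → {q0, q2, q3}.
Read 'b': {q0, q2, q3} → {q0, q2, q3}.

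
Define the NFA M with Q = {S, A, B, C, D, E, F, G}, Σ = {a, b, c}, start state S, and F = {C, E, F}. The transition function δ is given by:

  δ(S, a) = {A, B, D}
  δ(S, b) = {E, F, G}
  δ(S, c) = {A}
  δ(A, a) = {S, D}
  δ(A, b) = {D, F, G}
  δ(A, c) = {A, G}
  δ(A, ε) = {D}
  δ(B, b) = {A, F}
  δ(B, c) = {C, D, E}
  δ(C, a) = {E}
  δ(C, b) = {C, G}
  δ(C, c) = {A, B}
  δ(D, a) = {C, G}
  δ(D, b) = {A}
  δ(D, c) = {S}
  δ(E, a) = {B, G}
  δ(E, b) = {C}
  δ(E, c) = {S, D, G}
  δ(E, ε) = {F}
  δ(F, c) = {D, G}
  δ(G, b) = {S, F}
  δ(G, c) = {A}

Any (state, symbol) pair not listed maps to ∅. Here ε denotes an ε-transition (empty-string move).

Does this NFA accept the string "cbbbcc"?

No

Start in {S}.
Read 'c': {S} → {A, D}.
Read 'b': {A, D} → {A, D, F, G}.
Read 'b': {A, D, F, G} → {S, A, D, F, G}.
Read 'b': {S, A, D, F, G} → {S, A, D, E, F, G}.
Read 'c': {S, A, D, E, F, G} → {S, A, D, G}.
Read 'c': {S, A, D, G} → {S, A, D, G}.
The final set {S, A, D, G} contains no accepting state.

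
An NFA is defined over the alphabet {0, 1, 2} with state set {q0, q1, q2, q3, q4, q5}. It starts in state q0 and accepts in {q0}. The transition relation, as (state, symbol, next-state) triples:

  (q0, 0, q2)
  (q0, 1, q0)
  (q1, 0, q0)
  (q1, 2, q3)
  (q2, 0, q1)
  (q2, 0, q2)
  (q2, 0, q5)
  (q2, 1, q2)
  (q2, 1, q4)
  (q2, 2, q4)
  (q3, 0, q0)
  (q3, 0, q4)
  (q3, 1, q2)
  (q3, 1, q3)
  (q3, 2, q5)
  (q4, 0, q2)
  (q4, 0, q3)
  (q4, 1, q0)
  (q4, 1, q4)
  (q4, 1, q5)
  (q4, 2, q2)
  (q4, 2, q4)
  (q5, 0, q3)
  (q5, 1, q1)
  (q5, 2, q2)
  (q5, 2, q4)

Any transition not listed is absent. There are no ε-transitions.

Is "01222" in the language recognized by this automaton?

Start in {q0}.
Read '0': {q0} → {q2}.
Read '1': {q2} → {q2, q4}.
Read '2': {q2, q4} → {q2, q4}.
Read '2': {q2, q4} → {q2, q4}.
Read '2': {q2, q4} → {q2, q4}.
The final set {q2, q4} contains no accepting state.

No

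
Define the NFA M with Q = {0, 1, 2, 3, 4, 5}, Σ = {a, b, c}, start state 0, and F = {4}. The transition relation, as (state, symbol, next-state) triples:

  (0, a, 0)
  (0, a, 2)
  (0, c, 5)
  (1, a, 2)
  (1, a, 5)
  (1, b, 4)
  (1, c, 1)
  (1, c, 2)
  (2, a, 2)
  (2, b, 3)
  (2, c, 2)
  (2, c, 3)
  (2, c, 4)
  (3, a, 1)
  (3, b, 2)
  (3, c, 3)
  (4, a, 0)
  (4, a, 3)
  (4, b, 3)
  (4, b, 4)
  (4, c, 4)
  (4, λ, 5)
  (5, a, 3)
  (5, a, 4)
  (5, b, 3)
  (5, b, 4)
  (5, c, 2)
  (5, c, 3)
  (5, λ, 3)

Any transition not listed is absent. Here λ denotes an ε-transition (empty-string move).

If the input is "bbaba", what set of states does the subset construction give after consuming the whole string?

∅

Start in {0}.
Read 'b': 0→∅; now ∅.
The set is empty and remains empty for the remaining 4 symbols.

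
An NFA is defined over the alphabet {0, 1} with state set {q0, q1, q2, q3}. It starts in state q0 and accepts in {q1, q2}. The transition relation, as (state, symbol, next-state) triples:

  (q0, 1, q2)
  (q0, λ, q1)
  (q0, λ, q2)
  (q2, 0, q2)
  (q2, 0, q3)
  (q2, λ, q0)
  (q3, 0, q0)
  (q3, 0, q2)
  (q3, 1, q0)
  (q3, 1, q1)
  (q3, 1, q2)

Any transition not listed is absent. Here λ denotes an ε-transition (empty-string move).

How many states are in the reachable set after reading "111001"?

Start: ε-closure({q0}) = {q0, q1, q2}.
Read '1': {q0, q1, q2} → {q0, q1, q2}.
Read '1': {q0, q1, q2} → {q0, q1, q2}.
Read '1': {q0, q1, q2} → {q0, q1, q2}.
Read '0': {q0, q1, q2} → {q0, q1, q2, q3}.
Read '0': {q0, q1, q2, q3} → {q0, q1, q2, q3}.
Read '1': {q0, q1, q2, q3} → {q0, q1, q2}.
That set has 3 states.

3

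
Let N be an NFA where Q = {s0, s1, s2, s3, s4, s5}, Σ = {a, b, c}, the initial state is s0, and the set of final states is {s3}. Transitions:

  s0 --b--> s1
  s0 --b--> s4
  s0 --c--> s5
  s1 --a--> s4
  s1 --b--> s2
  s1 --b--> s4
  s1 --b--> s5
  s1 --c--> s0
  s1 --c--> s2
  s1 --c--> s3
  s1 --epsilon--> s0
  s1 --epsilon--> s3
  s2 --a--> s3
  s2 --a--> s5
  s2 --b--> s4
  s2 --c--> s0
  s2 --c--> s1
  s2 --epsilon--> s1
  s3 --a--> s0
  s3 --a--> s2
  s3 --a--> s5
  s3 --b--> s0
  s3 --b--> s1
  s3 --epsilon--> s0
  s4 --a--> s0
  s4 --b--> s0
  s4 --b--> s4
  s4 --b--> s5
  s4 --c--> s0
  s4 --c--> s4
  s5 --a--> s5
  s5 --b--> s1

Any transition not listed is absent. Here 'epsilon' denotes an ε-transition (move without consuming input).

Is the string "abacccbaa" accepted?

Start in {s0}.
Read 'a': {s0} → ∅.
The set is empty and remains empty for the remaining 8 symbols.
The final set ∅ contains no accepting state.

No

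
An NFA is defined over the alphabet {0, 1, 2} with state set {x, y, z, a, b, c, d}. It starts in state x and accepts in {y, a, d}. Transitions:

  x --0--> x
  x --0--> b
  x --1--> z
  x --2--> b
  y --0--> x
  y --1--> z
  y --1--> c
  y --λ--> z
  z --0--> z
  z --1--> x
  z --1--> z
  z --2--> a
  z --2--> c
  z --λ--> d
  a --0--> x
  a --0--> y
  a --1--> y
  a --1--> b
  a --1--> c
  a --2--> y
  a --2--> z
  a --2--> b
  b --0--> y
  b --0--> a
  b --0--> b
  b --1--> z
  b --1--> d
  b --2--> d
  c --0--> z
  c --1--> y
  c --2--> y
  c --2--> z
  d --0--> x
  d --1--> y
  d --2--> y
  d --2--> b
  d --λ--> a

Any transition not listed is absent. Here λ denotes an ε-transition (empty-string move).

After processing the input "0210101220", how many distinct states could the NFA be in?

Start in {x}.
Read '0': x→{x, b}; now {x, b}.
Read '2': x→{b}, b→{d}; union {b, d}; ε-closure = {a, b, d}.
Read '1': a→{y, b, c}, b→{z, d}, d→{y}; union {y, z, b, c, d}; ε-closure = {y, z, a, b, c, d}.
Read '0': y→{x}, z→{z}, a→{x, y}, b→{y, a, b}, c→{z}, d→{x}; union {x, y, z, a, b}; ε-closure = {x, y, z, a, b, d}.
Read '1': x→{z}, y→{z, c}, z→{x, z}, a→{y, b, c}, b→{z, d}, d→{y}; union {x, y, z, b, c, d}; ε-closure = {x, y, z, a, b, c, d}.
Read '0': x→{x, b}, y→{x}, z→{z}, a→{x, y}, b→{y, a, b}, c→{z}, d→{x}; union {x, y, z, a, b}; ε-closure = {x, y, z, a, b, d}.
Read '1': x→{z}, y→{z, c}, z→{x, z}, a→{y, b, c}, b→{z, d}, d→{y}; union {x, y, z, b, c, d}; ε-closure = {x, y, z, a, b, c, d}.
Read '2': x→{b}, y→∅, z→{a, c}, a→{y, z, b}, b→{d}, c→{y, z}, d→{y, b}; now {y, z, a, b, c, d}.
Read '2': y→∅, z→{a, c}, a→{y, z, b}, b→{d}, c→{y, z}, d→{y, b}; now {y, z, a, b, c, d}.
Read '0': y→{x}, z→{z}, a→{x, y}, b→{y, a, b}, c→{z}, d→{x}; union {x, y, z, a, b}; ε-closure = {x, y, z, a, b, d}.
That set has 6 states.

6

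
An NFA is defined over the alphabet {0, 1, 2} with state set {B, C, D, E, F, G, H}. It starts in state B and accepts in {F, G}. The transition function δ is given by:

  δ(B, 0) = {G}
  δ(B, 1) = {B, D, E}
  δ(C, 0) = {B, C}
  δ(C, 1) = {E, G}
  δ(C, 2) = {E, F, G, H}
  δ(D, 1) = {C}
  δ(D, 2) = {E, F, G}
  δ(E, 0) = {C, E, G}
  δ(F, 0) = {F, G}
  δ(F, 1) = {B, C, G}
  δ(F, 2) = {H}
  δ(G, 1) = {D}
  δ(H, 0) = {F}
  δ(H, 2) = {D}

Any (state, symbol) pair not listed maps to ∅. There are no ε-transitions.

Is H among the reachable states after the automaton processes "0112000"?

Start in {B}.
Read '0': B→{G}; now {G}.
Read '1': G→{D}; now {D}.
Read '1': D→{C}; now {C}.
Read '2': C→{E, F, G, H}; now {E, F, G, H}.
Read '0': E→{C, E, G}, F→{F, G}, G→∅, H→{F}; now {C, E, F, G}.
Read '0': C→{B, C}, E→{C, E, G}, F→{F, G}, G→∅; now {B, C, E, F, G}.
Read '0': B→{G}, C→{B, C}, E→{C, E, G}, F→{F, G}, G→∅; now {B, C, E, F, G}.
State H is not in {B, C, E, F, G}.

No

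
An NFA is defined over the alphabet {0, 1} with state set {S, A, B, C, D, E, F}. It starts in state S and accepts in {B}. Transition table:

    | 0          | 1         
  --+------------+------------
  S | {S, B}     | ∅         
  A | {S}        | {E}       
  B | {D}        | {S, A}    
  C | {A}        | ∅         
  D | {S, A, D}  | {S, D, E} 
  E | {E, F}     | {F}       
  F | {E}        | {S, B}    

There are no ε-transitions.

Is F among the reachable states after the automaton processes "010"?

No

Start in {S}.
Read '0': S→{S, B}; now {S, B}.
Read '1': S→∅, B→{S, A}; now {S, A}.
Read '0': S→{S, B}, A→{S}; now {S, B}.
State F is not in {S, B}.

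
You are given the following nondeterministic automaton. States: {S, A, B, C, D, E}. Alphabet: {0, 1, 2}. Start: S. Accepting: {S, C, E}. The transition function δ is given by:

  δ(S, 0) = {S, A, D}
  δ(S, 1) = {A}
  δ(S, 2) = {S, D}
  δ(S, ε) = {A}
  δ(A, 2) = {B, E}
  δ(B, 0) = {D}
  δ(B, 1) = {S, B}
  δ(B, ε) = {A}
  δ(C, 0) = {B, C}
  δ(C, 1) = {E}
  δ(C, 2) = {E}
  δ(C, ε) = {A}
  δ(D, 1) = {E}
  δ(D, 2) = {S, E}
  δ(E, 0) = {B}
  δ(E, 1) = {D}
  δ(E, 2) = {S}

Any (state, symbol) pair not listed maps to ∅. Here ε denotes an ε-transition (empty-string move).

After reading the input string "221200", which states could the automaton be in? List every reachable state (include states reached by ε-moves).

{S, A, D}

Start: ε-closure({S}) = {S, A}.
Read '2': S→{S, D}, A→{B, E}; union {S, B, D, E}; ε-closure = {S, A, B, D, E}.
Read '2': S→{S, D}, A→{B, E}, B→∅, D→{S, E}, E→{S}; union {S, B, D, E}; ε-closure = {S, A, B, D, E}.
Read '1': S→{A}, A→∅, B→{S, B}, D→{E}, E→{D}; now {S, A, B, D, E}.
Read '2': S→{S, D}, A→{B, E}, B→∅, D→{S, E}, E→{S}; union {S, B, D, E}; ε-closure = {S, A, B, D, E}.
Read '0': S→{S, A, D}, A→∅, B→{D}, D→∅, E→{B}; now {S, A, B, D}.
Read '0': S→{S, A, D}, A→∅, B→{D}, D→∅; now {S, A, D}.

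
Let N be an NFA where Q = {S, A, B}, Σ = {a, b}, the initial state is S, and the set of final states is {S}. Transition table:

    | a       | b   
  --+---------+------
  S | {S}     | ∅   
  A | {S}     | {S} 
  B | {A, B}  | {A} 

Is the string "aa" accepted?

Yes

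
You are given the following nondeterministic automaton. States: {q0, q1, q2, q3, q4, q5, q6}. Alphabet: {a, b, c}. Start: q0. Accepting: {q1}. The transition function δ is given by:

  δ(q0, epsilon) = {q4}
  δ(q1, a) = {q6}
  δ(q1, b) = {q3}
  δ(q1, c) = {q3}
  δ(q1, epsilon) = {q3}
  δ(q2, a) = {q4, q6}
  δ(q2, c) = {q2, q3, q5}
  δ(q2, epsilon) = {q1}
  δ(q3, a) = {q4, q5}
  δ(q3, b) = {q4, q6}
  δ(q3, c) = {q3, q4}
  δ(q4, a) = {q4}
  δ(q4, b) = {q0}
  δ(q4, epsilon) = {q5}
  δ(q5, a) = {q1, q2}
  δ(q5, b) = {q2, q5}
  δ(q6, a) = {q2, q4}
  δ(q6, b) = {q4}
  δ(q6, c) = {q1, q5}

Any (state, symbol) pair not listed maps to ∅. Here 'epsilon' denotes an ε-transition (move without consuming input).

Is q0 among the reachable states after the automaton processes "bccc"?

No

Start: ε-closure({q0}) = {q0, q4, q5}.
Read 'b': {q0, q4, q5} → {q0, q1, q2, q3, q4, q5}.
Read 'c': {q0, q1, q2, q3, q4, q5} → {q1, q2, q3, q4, q5}.
Read 'c': {q1, q2, q3, q4, q5} → {q1, q2, q3, q4, q5}.
Read 'c': {q1, q2, q3, q4, q5} → {q1, q2, q3, q4, q5}.
State q0 is not in {q1, q2, q3, q4, q5}.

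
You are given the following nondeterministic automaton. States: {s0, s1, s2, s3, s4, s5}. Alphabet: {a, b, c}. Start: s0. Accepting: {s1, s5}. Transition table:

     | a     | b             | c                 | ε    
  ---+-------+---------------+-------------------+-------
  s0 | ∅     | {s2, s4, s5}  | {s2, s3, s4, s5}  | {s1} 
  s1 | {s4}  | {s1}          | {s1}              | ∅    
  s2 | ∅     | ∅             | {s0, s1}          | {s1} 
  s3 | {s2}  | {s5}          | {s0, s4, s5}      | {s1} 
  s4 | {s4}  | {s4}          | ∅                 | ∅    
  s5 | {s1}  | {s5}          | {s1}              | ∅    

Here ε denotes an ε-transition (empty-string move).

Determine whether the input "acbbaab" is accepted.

Start: ε-closure({s0}) = {s0, s1}.
Read 'a': {s0, s1} → {s4}.
Read 'c': {s4} → ∅.
The set is empty and remains empty for the remaining 5 symbols.
The final set ∅ contains no accepting state.

No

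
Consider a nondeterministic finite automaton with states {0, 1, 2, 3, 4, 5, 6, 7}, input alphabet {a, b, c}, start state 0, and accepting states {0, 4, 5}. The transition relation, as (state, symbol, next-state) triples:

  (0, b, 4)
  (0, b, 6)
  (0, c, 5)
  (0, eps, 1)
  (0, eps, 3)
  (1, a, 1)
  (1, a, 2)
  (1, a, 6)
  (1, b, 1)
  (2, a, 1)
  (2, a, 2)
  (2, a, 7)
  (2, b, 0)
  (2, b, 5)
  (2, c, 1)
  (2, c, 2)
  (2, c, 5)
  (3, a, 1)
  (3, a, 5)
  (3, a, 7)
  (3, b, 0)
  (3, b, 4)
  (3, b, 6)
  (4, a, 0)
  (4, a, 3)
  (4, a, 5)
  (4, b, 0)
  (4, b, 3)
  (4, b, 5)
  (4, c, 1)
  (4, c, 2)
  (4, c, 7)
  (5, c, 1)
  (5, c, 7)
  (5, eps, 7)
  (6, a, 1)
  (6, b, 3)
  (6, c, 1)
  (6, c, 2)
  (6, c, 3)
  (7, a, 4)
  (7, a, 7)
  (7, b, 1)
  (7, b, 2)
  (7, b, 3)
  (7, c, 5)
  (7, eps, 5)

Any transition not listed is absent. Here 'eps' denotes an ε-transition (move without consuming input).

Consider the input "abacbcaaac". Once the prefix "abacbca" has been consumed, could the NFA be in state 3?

No

Start: ε-closure({0}) = {0, 1, 3}.
Read 'a': 0→∅, 1→{1, 2, 6}, 3→{1, 5, 7}; now {1, 2, 5, 6, 7}.
Read 'b': 1→{1}, 2→{0, 5}, 5→∅, 6→{3}, 7→{1, 2, 3}; union {0, 1, 2, 3, 5}; ε-closure = {0, 1, 2, 3, 5, 7}.
Read 'a': 0→∅, 1→{1, 2, 6}, 2→{1, 2, 7}, 3→{1, 5, 7}, 5→∅, 7→{4, 7}; now {1, 2, 4, 5, 6, 7}.
Read 'c': 1→∅, 2→{1, 2, 5}, 4→{1, 2, 7}, 5→{1, 7}, 6→{1, 2, 3}, 7→{5}; now {1, 2, 3, 5, 7}.
Read 'b': 1→{1}, 2→{0, 5}, 3→{0, 4, 6}, 5→∅, 7→{1, 2, 3}; union {0, 1, 2, 3, 4, 5, 6}; ε-closure = {0, 1, 2, 3, 4, 5, 6, 7}.
Read 'c': 0→{5}, 1→∅, 2→{1, 2, 5}, 3→∅, 4→{1, 2, 7}, 5→{1, 7}, 6→{1, 2, 3}, 7→{5}; now {1, 2, 3, 5, 7}.
Read 'a': 1→{1, 2, 6}, 2→{1, 2, 7}, 3→{1, 5, 7}, 5→∅, 7→{4, 7}; now {1, 2, 4, 5, 6, 7}.
State 3 is not in {1, 2, 4, 5, 6, 7}.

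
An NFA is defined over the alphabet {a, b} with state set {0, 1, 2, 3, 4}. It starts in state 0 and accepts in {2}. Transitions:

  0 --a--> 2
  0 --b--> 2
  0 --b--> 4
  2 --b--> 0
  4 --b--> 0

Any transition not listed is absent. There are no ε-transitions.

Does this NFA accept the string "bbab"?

No

Start in {0}.
Read 'b': 0→{2, 4}; now {2, 4}.
Read 'b': 2→{0}, 4→{0}; now {0}.
Read 'a': 0→{2}; now {2}.
Read 'b': 2→{0}; now {0}.
The final set {0} contains no accepting state.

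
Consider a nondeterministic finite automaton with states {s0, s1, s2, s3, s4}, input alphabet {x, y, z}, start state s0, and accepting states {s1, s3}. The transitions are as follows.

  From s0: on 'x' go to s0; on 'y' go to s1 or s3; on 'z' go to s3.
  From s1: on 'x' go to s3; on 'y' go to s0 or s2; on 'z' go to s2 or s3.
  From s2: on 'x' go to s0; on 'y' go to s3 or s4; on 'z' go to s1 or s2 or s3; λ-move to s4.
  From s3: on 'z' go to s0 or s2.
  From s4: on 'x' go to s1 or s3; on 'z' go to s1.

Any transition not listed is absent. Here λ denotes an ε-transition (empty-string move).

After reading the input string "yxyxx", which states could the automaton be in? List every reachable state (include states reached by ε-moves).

∅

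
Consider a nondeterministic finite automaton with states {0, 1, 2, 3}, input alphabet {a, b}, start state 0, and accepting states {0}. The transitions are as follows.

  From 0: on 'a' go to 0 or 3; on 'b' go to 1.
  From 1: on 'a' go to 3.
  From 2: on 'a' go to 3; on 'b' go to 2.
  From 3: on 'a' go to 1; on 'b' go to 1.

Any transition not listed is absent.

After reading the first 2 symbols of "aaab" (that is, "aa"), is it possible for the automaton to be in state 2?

Start in {0}.
Read 'a': 0→{0, 3}; now {0, 3}.
Read 'a': 0→{0, 3}, 3→{1}; now {0, 1, 3}.
State 2 is not in {0, 1, 3}.

No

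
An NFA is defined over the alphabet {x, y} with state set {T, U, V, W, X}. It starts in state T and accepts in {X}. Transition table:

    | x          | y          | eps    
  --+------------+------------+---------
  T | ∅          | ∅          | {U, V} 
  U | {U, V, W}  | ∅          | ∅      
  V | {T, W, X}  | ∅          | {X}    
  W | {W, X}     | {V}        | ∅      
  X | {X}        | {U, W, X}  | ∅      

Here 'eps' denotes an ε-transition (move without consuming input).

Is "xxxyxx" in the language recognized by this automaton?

Yes

Start: ε-closure({T}) = {T, U, V, X}.
Read 'x': {T, U, V, X} → {T, U, V, W, X}.
Read 'x': {T, U, V, W, X} → {T, U, V, W, X}.
Read 'x': {T, U, V, W, X} → {T, U, V, W, X}.
Read 'y': {T, U, V, W, X} → {U, V, W, X}.
Read 'x': {U, V, W, X} → {T, U, V, W, X}.
Read 'x': {T, U, V, W, X} → {T, U, V, W, X}.
The final set {T, U, V, W, X} contains the accepting state X.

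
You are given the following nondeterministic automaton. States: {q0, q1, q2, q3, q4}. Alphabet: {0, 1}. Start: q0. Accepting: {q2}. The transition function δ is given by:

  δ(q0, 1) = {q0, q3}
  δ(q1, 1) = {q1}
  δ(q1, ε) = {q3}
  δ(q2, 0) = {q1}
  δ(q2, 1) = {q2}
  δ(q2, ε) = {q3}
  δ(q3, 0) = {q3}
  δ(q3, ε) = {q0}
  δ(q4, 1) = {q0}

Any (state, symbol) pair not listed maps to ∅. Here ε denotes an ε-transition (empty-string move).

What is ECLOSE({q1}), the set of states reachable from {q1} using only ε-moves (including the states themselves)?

Begin with {q1}.
ε-move q1 → q3; add q3.
ε-move q3 → q0; add q0.

{q0, q1, q3}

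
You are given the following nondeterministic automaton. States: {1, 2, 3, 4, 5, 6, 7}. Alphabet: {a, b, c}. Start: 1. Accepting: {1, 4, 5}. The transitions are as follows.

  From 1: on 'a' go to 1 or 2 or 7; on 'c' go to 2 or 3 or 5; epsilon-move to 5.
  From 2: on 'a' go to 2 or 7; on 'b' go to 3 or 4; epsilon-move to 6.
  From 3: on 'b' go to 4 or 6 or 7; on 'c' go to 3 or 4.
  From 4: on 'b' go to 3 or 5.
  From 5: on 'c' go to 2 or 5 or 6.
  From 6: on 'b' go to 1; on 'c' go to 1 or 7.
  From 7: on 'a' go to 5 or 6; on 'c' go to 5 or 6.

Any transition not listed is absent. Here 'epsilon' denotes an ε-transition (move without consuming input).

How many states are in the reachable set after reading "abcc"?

7

Start: ε-closure({1}) = {1, 5}.
Read 'a': 1→{1, 2, 7}, 5→∅; union {1, 2, 7}; ε-closure = {1, 2, 5, 6, 7}.
Read 'b': 1→∅, 2→{3, 4}, 5→∅, 6→{1}, 7→∅; union {1, 3, 4}; ε-closure = {1, 3, 4, 5}.
Read 'c': 1→{2, 3, 5}, 3→{3, 4}, 4→∅, 5→{2, 5, 6}; now {2, 3, 4, 5, 6}.
Read 'c': 2→∅, 3→{3, 4}, 4→∅, 5→{2, 5, 6}, 6→{1, 7}; now {1, 2, 3, 4, 5, 6, 7}.
That set has 7 states.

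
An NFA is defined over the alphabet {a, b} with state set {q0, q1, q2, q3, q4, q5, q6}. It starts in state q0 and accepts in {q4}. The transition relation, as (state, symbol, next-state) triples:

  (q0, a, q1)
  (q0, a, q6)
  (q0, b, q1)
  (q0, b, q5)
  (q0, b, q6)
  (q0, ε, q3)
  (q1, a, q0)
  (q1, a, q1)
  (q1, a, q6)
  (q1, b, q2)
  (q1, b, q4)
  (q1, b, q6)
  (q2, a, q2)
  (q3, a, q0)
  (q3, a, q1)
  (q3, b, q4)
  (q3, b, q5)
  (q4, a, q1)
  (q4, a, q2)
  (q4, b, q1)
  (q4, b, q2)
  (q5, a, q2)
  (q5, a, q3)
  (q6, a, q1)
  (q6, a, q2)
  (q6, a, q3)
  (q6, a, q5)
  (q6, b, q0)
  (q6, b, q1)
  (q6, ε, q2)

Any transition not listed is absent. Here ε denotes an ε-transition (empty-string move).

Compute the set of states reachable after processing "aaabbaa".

Start: ε-closure({q0}) = {q0, q3}.
Read 'a': {q0, q3} → {q0, q1, q2, q3, q6}.
Read 'a': {q0, q1, q2, q3, q6} → {q0, q1, q2, q3, q5, q6}.
Read 'a': {q0, q1, q2, q3, q5, q6} → {q0, q1, q2, q3, q5, q6}.
Read 'b': {q0, q1, q2, q3, q5, q6} → {q0, q1, q2, q3, q4, q5, q6}.
Read 'b': {q0, q1, q2, q3, q4, q5, q6} → {q0, q1, q2, q3, q4, q5, q6}.
Read 'a': {q0, q1, q2, q3, q4, q5, q6} → {q0, q1, q2, q3, q5, q6}.
Read 'a': {q0, q1, q2, q3, q5, q6} → {q0, q1, q2, q3, q5, q6}.

{q0, q1, q2, q3, q5, q6}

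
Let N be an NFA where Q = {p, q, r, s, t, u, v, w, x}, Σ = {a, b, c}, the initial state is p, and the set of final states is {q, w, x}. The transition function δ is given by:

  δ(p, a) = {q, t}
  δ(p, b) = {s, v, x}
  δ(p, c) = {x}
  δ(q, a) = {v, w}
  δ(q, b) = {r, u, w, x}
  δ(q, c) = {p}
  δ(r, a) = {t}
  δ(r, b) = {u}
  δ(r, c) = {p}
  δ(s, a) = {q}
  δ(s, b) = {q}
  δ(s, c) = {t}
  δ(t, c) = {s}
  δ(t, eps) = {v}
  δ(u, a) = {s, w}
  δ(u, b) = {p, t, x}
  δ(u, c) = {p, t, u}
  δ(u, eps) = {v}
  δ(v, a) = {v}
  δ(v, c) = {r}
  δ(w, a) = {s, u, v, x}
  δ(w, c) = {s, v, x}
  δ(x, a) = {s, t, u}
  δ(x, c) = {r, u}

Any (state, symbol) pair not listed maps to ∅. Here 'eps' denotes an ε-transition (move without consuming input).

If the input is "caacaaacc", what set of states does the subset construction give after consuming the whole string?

Start in {p}.
Read 'c': p→{x}; now {x}.
Read 'a': x→{s, t, u}; union {s, t, u}; ε-closure = {s, t, u, v}.
Read 'a': s→{q}, t→∅, u→{s, w}, v→{v}; now {q, s, v, w}.
Read 'c': q→{p}, s→{t}, v→{r}, w→{s, v, x}; now {p, r, s, t, v, x}.
Read 'a': p→{q, t}, r→{t}, s→{q}, t→∅, v→{v}, x→{s, t, u}; now {q, s, t, u, v}.
Read 'a': q→{v, w}, s→{q}, t→∅, u→{s, w}, v→{v}; now {q, s, v, w}.
Read 'a': q→{v, w}, s→{q}, v→{v}, w→{s, u, v, x}; now {q, s, u, v, w, x}.
Read 'c': q→{p}, s→{t}, u→{p, t, u}, v→{r}, w→{s, v, x}, x→{r, u}; now {p, r, s, t, u, v, x}.
Read 'c': p→{x}, r→{p}, s→{t}, t→{s}, u→{p, t, u}, v→{r}, x→{r, u}; union {p, r, s, t, u, x}; ε-closure = {p, r, s, t, u, v, x}.

{p, r, s, t, u, v, x}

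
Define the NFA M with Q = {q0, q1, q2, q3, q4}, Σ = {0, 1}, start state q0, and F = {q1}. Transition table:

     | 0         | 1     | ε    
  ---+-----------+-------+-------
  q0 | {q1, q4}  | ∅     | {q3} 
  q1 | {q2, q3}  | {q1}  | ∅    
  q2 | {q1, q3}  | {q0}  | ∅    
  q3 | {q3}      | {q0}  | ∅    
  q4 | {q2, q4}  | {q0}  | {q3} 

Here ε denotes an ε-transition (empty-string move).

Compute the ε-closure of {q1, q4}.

{q1, q3, q4}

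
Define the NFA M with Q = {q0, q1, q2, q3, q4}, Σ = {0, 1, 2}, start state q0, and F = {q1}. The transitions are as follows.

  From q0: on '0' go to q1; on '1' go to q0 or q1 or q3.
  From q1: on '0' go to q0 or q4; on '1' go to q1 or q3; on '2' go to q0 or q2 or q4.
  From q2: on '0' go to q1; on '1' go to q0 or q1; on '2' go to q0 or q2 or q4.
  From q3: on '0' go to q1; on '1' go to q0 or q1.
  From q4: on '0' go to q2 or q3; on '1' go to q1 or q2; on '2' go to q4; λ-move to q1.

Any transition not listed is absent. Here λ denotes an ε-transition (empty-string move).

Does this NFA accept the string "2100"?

Start in {q0}.
Read '2': q0→∅; now ∅.
The set is empty and remains empty for the remaining 3 symbols.
The final set ∅ contains no accepting state.

No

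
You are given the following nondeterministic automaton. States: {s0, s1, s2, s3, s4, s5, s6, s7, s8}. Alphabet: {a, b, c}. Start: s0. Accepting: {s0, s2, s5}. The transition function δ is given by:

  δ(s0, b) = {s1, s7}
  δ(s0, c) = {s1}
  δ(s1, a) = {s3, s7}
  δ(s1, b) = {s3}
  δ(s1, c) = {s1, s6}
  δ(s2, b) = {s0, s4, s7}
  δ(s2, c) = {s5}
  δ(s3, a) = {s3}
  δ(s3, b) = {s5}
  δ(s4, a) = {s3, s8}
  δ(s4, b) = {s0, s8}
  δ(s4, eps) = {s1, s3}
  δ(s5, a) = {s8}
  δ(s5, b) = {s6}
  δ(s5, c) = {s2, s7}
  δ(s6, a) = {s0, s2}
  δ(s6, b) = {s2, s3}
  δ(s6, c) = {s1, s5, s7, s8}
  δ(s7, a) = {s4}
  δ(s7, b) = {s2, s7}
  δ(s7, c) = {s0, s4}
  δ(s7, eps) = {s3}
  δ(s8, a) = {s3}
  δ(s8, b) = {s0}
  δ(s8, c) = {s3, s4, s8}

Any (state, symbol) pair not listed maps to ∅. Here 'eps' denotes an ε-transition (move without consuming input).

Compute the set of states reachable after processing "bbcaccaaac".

{s0, s1, s3, s4, s6, s8}

Start in {s0}.
Read 'b': s0→{s1, s7}; union {s1, s7}; ε-closure = {s1, s3, s7}.
Read 'b': s1→{s3}, s3→{s5}, s7→{s2, s7}; now {s2, s3, s5, s7}.
Read 'c': s2→{s5}, s3→∅, s5→{s2, s7}, s7→{s0, s4}; union {s0, s2, s4, s5, s7}; ε-closure = {s0, s1, s2, s3, s4, s5, s7}.
Read 'a': s0→∅, s1→{s3, s7}, s2→∅, s3→{s3}, s4→{s3, s8}, s5→{s8}, s7→{s4}; union {s3, s4, s7, s8}; ε-closure = {s1, s3, s4, s7, s8}.
Read 'c': s1→{s1, s6}, s3→∅, s4→∅, s7→{s0, s4}, s8→{s3, s4, s8}; now {s0, s1, s3, s4, s6, s8}.
Read 'c': s0→{s1}, s1→{s1, s6}, s3→∅, s4→∅, s6→{s1, s5, s7, s8}, s8→{s3, s4, s8}; now {s1, s3, s4, s5, s6, s7, s8}.
Read 'a': s1→{s3, s7}, s3→{s3}, s4→{s3, s8}, s5→{s8}, s6→{s0, s2}, s7→{s4}, s8→{s3}; union {s0, s2, s3, s4, s7, s8}; ε-closure = {s0, s1, s2, s3, s4, s7, s8}.
Read 'a': s0→∅, s1→{s3, s7}, s2→∅, s3→{s3}, s4→{s3, s8}, s7→{s4}, s8→{s3}; union {s3, s4, s7, s8}; ε-closure = {s1, s3, s4, s7, s8}.
Read 'a': s1→{s3, s7}, s3→{s3}, s4→{s3, s8}, s7→{s4}, s8→{s3}; union {s3, s4, s7, s8}; ε-closure = {s1, s3, s4, s7, s8}.
Read 'c': s1→{s1, s6}, s3→∅, s4→∅, s7→{s0, s4}, s8→{s3, s4, s8}; now {s0, s1, s3, s4, s6, s8}.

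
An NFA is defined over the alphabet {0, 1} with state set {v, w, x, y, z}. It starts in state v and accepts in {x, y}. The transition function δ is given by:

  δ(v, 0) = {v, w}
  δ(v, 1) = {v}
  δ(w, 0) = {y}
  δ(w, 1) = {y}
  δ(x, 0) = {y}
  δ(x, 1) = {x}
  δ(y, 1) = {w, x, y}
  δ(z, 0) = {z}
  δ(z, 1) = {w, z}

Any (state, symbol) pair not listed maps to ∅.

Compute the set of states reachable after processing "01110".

{v, w, y}

Start in {v}.
Read '0': {v} → {v, w}.
Read '1': {v, w} → {v, y}.
Read '1': {v, y} → {v, w, x, y}.
Read '1': {v, w, x, y} → {v, w, x, y}.
Read '0': {v, w, x, y} → {v, w, y}.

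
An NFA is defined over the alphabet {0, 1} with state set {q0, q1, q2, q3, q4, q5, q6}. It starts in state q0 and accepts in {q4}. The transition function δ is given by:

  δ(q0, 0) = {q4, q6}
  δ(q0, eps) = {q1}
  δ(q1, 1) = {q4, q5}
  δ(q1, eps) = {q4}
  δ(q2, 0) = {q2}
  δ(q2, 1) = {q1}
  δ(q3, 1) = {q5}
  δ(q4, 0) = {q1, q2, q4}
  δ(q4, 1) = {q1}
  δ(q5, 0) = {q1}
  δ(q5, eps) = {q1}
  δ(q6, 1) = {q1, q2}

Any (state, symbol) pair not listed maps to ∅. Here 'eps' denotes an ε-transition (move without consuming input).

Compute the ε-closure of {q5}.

{q1, q4, q5}

Begin with {q5}.
ε-move q5 → q1; add q1.
ε-move q1 → q4; add q4.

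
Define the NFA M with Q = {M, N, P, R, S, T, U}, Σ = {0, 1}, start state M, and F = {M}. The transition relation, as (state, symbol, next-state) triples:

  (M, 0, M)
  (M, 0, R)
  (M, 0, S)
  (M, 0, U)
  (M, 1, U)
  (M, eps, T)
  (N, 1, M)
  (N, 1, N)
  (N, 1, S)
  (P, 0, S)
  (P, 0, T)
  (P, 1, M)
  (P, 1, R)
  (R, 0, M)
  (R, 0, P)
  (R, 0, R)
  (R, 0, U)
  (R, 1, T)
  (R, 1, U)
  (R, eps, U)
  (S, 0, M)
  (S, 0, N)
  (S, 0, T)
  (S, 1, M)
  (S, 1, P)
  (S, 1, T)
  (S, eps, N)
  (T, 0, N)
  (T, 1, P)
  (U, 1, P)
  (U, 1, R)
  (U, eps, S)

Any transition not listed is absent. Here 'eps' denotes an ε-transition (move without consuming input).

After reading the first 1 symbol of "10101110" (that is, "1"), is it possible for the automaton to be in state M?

No

Start: ε-closure({M}) = {M, T}.
Read '1': {M, T} → {N, P, S, U}.
State M is not in {N, P, S, U}.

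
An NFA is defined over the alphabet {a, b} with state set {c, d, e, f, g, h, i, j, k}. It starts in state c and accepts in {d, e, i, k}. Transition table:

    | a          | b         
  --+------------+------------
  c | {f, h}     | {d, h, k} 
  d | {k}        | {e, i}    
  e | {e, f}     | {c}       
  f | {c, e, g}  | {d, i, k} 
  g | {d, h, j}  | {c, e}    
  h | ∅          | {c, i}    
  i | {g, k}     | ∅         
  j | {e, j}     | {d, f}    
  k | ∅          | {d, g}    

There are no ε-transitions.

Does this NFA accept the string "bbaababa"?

Yes

Start in {c}.
Read 'b': c→{d, h, k}; now {d, h, k}.
Read 'b': d→{e, i}, h→{c, i}, k→{d, g}; now {c, d, e, g, i}.
Read 'a': c→{f, h}, d→{k}, e→{e, f}, g→{d, h, j}, i→{g, k}; now {d, e, f, g, h, j, k}.
Read 'a': d→{k}, e→{e, f}, f→{c, e, g}, g→{d, h, j}, h→∅, j→{e, j}, k→∅; now {c, d, e, f, g, h, j, k}.
Read 'b': c→{d, h, k}, d→{e, i}, e→{c}, f→{d, i, k}, g→{c, e}, h→{c, i}, j→{d, f}, k→{d, g}; now {c, d, e, f, g, h, i, k}.
Read 'a': c→{f, h}, d→{k}, e→{e, f}, f→{c, e, g}, g→{d, h, j}, h→∅, i→{g, k}, k→∅; now {c, d, e, f, g, h, j, k}.
Read 'b': c→{d, h, k}, d→{e, i}, e→{c}, f→{d, i, k}, g→{c, e}, h→{c, i}, j→{d, f}, k→{d, g}; now {c, d, e, f, g, h, i, k}.
Read 'a': c→{f, h}, d→{k}, e→{e, f}, f→{c, e, g}, g→{d, h, j}, h→∅, i→{g, k}, k→∅; now {c, d, e, f, g, h, j, k}.
The final set {c, d, e, f, g, h, j, k} contains the accepting states d, e, k.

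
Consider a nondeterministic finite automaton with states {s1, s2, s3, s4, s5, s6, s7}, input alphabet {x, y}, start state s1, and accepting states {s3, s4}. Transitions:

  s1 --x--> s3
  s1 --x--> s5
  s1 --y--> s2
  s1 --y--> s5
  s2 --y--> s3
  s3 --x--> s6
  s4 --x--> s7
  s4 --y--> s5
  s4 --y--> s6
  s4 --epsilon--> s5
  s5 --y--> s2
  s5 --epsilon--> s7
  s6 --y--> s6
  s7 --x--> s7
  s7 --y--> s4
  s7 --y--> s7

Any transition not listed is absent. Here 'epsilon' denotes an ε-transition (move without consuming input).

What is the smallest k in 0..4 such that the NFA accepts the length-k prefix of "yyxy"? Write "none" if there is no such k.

Start in {s1}.
Read 'y': s1→{s2, s5}; union {s2, s5}; ε-closure = {s2, s5, s7}.
Read 'y': s2→{s3}, s5→{s2}, s7→{s4, s7}; union {s2, s3, s4, s7}; ε-closure = {s2, s3, s4, s5, s7}.
None of the earlier sets intersect F, but {s2, s3, s4, s5, s7} does.

2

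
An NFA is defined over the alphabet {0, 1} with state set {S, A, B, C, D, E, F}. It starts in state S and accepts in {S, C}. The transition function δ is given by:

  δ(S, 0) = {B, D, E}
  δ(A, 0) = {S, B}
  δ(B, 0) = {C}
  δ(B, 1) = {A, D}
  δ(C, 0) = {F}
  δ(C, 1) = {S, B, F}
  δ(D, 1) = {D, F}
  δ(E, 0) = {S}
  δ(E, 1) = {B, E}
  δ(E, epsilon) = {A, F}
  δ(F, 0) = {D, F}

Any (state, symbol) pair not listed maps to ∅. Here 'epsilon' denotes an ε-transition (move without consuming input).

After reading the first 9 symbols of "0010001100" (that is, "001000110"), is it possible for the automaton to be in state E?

No

Start in {S}.
Read '0': S→{B, D, E}; union {B, D, E}; ε-closure = {A, B, D, E, F}.
Read '0': A→{S, B}, B→{C}, D→∅, E→{S}, F→{D, F}; now {S, B, C, D, F}.
Read '1': S→∅, B→{A, D}, C→{S, B, F}, D→{D, F}, F→∅; now {S, A, B, D, F}.
Read '0': S→{B, D, E}, A→{S, B}, B→{C}, D→∅, F→{D, F}; union {S, B, C, D, E, F}; ε-closure = {S, A, B, C, D, E, F}.
Read '0': S→{B, D, E}, A→{S, B}, B→{C}, C→{F}, D→∅, E→{S}, F→{D, F}; union {S, B, C, D, E, F}; ε-closure = {S, A, B, C, D, E, F}.
Read '0': S→{B, D, E}, A→{S, B}, B→{C}, C→{F}, D→∅, E→{S}, F→{D, F}; union {S, B, C, D, E, F}; ε-closure = {S, A, B, C, D, E, F}.
Read '1': S→∅, A→∅, B→{A, D}, C→{S, B, F}, D→{D, F}, E→{B, E}, F→∅; now {S, A, B, D, E, F}.
Read '1': S→∅, A→∅, B→{A, D}, D→{D, F}, E→{B, E}, F→∅; now {A, B, D, E, F}.
Read '0': A→{S, B}, B→{C}, D→∅, E→{S}, F→{D, F}; now {S, B, C, D, F}.
State E is not in {S, B, C, D, F}.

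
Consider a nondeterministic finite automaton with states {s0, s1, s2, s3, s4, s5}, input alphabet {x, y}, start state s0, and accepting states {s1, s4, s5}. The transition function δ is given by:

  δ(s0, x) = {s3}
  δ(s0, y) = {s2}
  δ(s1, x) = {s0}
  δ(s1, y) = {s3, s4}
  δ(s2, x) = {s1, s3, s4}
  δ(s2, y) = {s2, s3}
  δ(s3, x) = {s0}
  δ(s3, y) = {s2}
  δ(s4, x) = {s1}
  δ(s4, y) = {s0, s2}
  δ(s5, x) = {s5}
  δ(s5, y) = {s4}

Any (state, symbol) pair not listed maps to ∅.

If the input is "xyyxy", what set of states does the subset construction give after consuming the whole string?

Start in {s0}.
Read 'x': s0→{s3}; now {s3}.
Read 'y': s3→{s2}; now {s2}.
Read 'y': s2→{s2, s3}; now {s2, s3}.
Read 'x': s2→{s1, s3, s4}, s3→{s0}; now {s0, s1, s3, s4}.
Read 'y': s0→{s2}, s1→{s3, s4}, s3→{s2}, s4→{s0, s2}; now {s0, s2, s3, s4}.

{s0, s2, s3, s4}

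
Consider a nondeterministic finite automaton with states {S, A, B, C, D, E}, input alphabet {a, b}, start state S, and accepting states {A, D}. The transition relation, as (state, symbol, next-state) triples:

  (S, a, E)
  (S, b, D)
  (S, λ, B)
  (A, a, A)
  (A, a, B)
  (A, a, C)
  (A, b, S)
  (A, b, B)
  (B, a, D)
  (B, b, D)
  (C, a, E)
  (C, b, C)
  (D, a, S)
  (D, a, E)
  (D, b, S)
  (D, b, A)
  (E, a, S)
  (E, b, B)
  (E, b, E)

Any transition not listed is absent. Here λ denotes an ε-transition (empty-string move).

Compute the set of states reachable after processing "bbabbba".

Start: ε-closure({S}) = {S, B}.
Read 'b': {S, B} → {D}.
Read 'b': {D} → {S, A, B}.
Read 'a': {S, A, B} → {A, B, C, D, E}.
Read 'b': {A, B, C, D, E} → {S, A, B, C, D, E}.
Read 'b': {S, A, B, C, D, E} → {S, A, B, C, D, E}.
Read 'b': {S, A, B, C, D, E} → {S, A, B, C, D, E}.
Read 'a': {S, A, B, C, D, E} → {S, A, B, C, D, E}.

{S, A, B, C, D, E}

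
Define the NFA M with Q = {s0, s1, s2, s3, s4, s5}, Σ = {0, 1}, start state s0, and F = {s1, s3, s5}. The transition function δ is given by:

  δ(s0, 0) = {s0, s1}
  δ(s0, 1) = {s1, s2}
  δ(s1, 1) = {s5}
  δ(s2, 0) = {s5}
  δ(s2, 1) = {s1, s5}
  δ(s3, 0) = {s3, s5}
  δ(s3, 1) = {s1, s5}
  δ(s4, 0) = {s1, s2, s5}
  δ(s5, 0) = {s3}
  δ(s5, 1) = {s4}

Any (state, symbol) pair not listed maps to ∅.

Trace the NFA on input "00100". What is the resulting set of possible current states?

{s3, s5}

Start in {s0}.
Read '0': {s0} → {s0, s1}.
Read '0': {s0, s1} → {s0, s1}.
Read '1': {s0, s1} → {s1, s2, s5}.
Read '0': {s1, s2, s5} → {s3, s5}.
Read '0': {s3, s5} → {s3, s5}.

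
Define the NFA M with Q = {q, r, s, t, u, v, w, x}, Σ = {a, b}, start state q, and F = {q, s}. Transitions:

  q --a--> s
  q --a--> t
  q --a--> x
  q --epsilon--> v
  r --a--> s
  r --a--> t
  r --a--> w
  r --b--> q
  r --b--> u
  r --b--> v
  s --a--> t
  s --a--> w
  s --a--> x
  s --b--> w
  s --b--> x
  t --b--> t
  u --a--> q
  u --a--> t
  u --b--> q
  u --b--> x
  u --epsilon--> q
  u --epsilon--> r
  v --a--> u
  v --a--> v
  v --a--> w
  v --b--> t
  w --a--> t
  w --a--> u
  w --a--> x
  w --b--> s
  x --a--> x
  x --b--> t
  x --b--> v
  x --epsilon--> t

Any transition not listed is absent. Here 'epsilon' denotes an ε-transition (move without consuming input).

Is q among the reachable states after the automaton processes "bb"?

No

Start: ε-closure({q}) = {q, v}.
Read 'b': q→∅, v→{t}; now {t}.
Read 'b': t→{t}; now {t}.
State q is not in {t}.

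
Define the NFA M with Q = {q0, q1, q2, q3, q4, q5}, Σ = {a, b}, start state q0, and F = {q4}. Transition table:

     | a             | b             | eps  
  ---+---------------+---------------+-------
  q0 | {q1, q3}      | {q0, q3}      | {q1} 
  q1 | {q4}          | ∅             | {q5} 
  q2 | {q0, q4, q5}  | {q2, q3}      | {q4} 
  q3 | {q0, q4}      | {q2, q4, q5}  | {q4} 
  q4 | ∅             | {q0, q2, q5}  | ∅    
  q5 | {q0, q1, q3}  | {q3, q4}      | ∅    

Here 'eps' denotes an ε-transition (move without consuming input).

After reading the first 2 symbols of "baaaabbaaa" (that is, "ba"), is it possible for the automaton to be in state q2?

No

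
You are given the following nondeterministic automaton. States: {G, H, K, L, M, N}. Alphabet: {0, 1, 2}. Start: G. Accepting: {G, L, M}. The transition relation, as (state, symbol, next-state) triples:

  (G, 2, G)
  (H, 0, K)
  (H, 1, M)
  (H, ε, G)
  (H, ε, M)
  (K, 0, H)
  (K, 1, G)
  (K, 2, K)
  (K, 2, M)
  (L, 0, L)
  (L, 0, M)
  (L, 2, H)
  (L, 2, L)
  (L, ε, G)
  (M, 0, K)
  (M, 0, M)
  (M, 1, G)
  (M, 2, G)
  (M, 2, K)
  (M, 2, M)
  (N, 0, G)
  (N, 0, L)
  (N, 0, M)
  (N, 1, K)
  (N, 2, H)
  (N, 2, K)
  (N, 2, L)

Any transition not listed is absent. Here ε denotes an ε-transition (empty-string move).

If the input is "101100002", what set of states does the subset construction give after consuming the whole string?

∅

Start in {G}.
Read '1': G→∅; now ∅.
The set is empty and remains empty for the remaining 8 symbols.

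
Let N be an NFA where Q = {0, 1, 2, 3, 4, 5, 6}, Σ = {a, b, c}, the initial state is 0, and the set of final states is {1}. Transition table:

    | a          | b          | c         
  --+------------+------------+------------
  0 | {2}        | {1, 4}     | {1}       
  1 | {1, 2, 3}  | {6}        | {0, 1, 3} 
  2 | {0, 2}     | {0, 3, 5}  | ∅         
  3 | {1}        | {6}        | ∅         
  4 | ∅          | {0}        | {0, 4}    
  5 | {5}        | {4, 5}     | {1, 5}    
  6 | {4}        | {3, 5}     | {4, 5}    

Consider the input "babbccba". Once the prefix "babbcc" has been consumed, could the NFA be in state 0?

Start in {0}.
Read 'b': {0} → {1, 4}.
Read 'a': {1, 4} → {1, 2, 3}.
Read 'b': {1, 2, 3} → {0, 3, 5, 6}.
Read 'b': {0, 3, 5, 6} → {1, 3, 4, 5, 6}.
Read 'c': {1, 3, 4, 5, 6} → {0, 1, 3, 4, 5}.
Read 'c': {0, 1, 3, 4, 5} → {0, 1, 3, 4, 5}.
State 0 is in {0, 1, 3, 4, 5}.

Yes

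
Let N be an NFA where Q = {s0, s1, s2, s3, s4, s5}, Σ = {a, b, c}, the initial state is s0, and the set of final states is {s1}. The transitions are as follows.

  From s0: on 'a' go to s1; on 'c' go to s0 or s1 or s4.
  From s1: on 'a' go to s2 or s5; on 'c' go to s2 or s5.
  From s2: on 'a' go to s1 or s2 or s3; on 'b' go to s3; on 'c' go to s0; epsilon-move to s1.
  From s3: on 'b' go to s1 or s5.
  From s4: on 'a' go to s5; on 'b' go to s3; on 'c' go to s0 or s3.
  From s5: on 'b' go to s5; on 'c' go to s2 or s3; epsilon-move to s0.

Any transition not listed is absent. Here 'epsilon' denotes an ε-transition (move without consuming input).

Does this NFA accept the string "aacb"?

Start in {s0}.
Read 'a': {s0} → {s1}.
Read 'a': {s1} → {s0, s1, s2, s5}.
Read 'c': {s0, s1, s2, s5} → {s0, s1, s2, s3, s4, s5}.
Read 'b': {s0, s1, s2, s3, s4, s5} → {s0, s1, s3, s5}.
The final set {s0, s1, s3, s5} contains the accepting state s1.

Yes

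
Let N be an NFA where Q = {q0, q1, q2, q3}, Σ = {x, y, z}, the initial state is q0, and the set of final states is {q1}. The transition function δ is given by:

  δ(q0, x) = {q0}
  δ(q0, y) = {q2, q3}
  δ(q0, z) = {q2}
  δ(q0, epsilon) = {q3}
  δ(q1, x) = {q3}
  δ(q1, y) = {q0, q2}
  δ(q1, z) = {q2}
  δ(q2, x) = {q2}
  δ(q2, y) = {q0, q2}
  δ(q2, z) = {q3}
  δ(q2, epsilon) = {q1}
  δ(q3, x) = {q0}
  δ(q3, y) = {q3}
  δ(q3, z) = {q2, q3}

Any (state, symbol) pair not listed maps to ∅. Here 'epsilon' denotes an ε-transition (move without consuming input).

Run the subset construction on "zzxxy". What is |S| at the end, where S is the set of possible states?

Start: ε-closure({q0}) = {q0, q3}.
Read 'z': {q0, q3} → {q1, q2, q3}.
Read 'z': {q1, q2, q3} → {q1, q2, q3}.
Read 'x': {q1, q2, q3} → {q0, q1, q2, q3}.
Read 'x': {q0, q1, q2, q3} → {q0, q1, q2, q3}.
Read 'y': {q0, q1, q2, q3} → {q0, q1, q2, q3}.
That set has 4 states.

4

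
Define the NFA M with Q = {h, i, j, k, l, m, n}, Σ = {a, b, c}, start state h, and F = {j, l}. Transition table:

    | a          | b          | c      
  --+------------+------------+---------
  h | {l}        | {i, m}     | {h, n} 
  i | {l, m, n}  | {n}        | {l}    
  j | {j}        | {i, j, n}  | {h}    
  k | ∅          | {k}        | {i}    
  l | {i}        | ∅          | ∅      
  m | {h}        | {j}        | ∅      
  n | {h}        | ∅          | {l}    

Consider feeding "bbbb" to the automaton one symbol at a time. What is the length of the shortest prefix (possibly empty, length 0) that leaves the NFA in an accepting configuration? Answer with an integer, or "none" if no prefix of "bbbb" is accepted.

2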